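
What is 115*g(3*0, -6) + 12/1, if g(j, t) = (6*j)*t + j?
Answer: 12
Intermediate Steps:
g(j, t) = j + 6*j*t (g(j, t) = 6*j*t + j = j + 6*j*t)
115*g(3*0, -6) + 12/1 = 115*((3*0)*(1 + 6*(-6))) + 12/1 = 115*(0*(1 - 36)) + 12*1 = 115*(0*(-35)) + 12 = 115*0 + 12 = 0 + 12 = 12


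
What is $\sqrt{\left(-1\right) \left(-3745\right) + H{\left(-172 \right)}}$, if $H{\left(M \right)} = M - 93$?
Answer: $2 \sqrt{870} \approx 58.992$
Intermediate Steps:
$H{\left(M \right)} = -93 + M$
$\sqrt{\left(-1\right) \left(-3745\right) + H{\left(-172 \right)}} = \sqrt{\left(-1\right) \left(-3745\right) - 265} = \sqrt{3745 - 265} = \sqrt{3480} = 2 \sqrt{870}$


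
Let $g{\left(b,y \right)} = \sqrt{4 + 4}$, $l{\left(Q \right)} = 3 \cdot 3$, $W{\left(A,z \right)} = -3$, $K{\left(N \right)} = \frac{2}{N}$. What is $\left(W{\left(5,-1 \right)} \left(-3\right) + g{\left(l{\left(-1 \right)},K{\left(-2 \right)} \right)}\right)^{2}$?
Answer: $89 + 36 \sqrt{2} \approx 139.91$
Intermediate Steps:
$l{\left(Q \right)} = 9$
$g{\left(b,y \right)} = 2 \sqrt{2}$ ($g{\left(b,y \right)} = \sqrt{8} = 2 \sqrt{2}$)
$\left(W{\left(5,-1 \right)} \left(-3\right) + g{\left(l{\left(-1 \right)},K{\left(-2 \right)} \right)}\right)^{2} = \left(\left(-3\right) \left(-3\right) + 2 \sqrt{2}\right)^{2} = \left(9 + 2 \sqrt{2}\right)^{2}$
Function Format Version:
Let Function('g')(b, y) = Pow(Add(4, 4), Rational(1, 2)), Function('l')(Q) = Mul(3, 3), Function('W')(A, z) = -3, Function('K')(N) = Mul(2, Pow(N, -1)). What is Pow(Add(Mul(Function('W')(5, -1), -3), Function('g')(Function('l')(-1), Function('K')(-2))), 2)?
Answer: Add(89, Mul(36, Pow(2, Rational(1, 2)))) ≈ 139.91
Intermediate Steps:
Function('l')(Q) = 9
Function('g')(b, y) = Mul(2, Pow(2, Rational(1, 2))) (Function('g')(b, y) = Pow(8, Rational(1, 2)) = Mul(2, Pow(2, Rational(1, 2))))
Pow(Add(Mul(Function('W')(5, -1), -3), Function('g')(Function('l')(-1), Function('K')(-2))), 2) = Pow(Add(Mul(-3, -3), Mul(2, Pow(2, Rational(1, 2)))), 2) = Pow(Add(9, Mul(2, Pow(2, Rational(1, 2)))), 2)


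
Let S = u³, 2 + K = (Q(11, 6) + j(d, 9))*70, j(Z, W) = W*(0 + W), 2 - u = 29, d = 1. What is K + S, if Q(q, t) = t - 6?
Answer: -14015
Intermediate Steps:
u = -27 (u = 2 - 1*29 = 2 - 29 = -27)
j(Z, W) = W² (j(Z, W) = W*W = W²)
Q(q, t) = -6 + t
K = 5668 (K = -2 + ((-6 + 6) + 9²)*70 = -2 + (0 + 81)*70 = -2 + 81*70 = -2 + 5670 = 5668)
S = -19683 (S = (-27)³ = -19683)
K + S = 5668 - 19683 = -14015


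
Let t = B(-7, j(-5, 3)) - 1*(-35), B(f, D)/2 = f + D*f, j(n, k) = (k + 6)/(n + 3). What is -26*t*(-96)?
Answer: 209664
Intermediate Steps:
j(n, k) = (6 + k)/(3 + n)
B(f, D) = 2*f + 2*D*f (B(f, D) = 2*(f + D*f) = 2*f + 2*D*f)
t = 84 (t = 2*(-7)*(1 + (6 + 3)/(3 - 5)) - 1*(-35) = 2*(-7)*(1 + 9/(-2)) + 35 = 2*(-7)*(1 - ½*9) + 35 = 2*(-7)*(1 - 9/2) + 35 = 2*(-7)*(-7/2) + 35 = 49 + 35 = 84)
-26*t*(-96) = -26*84*(-96) = -2184*(-96) = 209664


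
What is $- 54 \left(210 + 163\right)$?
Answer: $-20142$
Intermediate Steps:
$- 54 \left(210 + 163\right) = \left(-54\right) 373 = -20142$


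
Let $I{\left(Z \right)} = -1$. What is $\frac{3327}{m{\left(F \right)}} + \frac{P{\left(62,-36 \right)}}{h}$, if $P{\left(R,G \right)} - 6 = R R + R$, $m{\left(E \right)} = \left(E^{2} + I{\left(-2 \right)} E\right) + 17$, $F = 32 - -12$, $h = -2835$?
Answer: $\frac{654679}{1804005} \approx 0.3629$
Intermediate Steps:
$F = 44$ ($F = 32 + 12 = 44$)
$m{\left(E \right)} = 17 + E^{2} - E$ ($m{\left(E \right)} = \left(E^{2} - E\right) + 17 = 17 + E^{2} - E$)
$P{\left(R,G \right)} = 6 + R + R^{2}$ ($P{\left(R,G \right)} = 6 + \left(R R + R\right) = 6 + \left(R^{2} + R\right) = 6 + \left(R + R^{2}\right) = 6 + R + R^{2}$)
$\frac{3327}{m{\left(F \right)}} + \frac{P{\left(62,-36 \right)}}{h} = \frac{3327}{17 + 44^{2} - 44} + \frac{6 + 62 + 62^{2}}{-2835} = \frac{3327}{17 + 1936 - 44} + \left(6 + 62 + 3844\right) \left(- \frac{1}{2835}\right) = \frac{3327}{1909} + 3912 \left(- \frac{1}{2835}\right) = 3327 \cdot \frac{1}{1909} - \frac{1304}{945} = \frac{3327}{1909} - \frac{1304}{945} = \frac{654679}{1804005}$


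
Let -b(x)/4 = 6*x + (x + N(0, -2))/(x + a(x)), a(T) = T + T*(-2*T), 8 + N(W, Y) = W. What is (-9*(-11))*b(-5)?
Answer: 58971/5 ≈ 11794.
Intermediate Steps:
N(W, Y) = -8 + W
a(T) = T - 2*T²
b(x) = -24*x - 4*(-8 + x)/(x + x*(1 - 2*x)) (b(x) = -4*(6*x + (x + (-8 + 0))/(x + x*(1 - 2*x))) = -4*(6*x + (x - 8)/(x + x*(1 - 2*x))) = -4*(6*x + (-8 + x)/(x + x*(1 - 2*x))) = -24*x - 4*(-8 + x)/(x + x*(1 - 2*x)))
(-9*(-11))*b(-5) = (-9*(-11))*(2*(-8 - 5 - 12*(-5)³ + 12*(-5)²)/(-5*(-1 - 5))) = 99*(2*(-⅕)*(-8 - 5 - 12*(-125) + 12*25)/(-6)) = 99*(2*(-⅕)*(-⅙)*(-8 - 5 + 1500 + 300)) = 99*(2*(-⅕)*(-⅙)*1787) = 99*(1787/15) = 58971/5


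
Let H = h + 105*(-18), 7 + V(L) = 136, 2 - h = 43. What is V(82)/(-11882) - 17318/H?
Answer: 205523377/22944142 ≈ 8.9576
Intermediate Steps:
h = -41 (h = 2 - 1*43 = 2 - 43 = -41)
V(L) = 129 (V(L) = -7 + 136 = 129)
H = -1931 (H = -41 + 105*(-18) = -41 - 1890 = -1931)
V(82)/(-11882) - 17318/H = 129/(-11882) - 17318/(-1931) = 129*(-1/11882) - 17318*(-1/1931) = -129/11882 + 17318/1931 = 205523377/22944142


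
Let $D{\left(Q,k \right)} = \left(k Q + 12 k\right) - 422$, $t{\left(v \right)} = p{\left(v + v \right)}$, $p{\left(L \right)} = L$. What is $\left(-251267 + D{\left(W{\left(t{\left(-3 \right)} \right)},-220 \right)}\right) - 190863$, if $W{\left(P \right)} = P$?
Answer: $-443872$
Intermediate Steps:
$t{\left(v \right)} = 2 v$ ($t{\left(v \right)} = v + v = 2 v$)
$D{\left(Q,k \right)} = -422 + 12 k + Q k$ ($D{\left(Q,k \right)} = \left(Q k + 12 k\right) - 422 = \left(12 k + Q k\right) - 422 = -422 + 12 k + Q k$)
$\left(-251267 + D{\left(W{\left(t{\left(-3 \right)} \right)},-220 \right)}\right) - 190863 = \left(-251267 + \left(-422 + 12 \left(-220\right) + 2 \left(-3\right) \left(-220\right)\right)\right) - 190863 = \left(-251267 - 1742\right) - 190863 = -253009 - 190863 = -443872$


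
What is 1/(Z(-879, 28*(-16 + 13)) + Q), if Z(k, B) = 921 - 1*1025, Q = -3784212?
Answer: -1/3784316 ≈ -2.6425e-7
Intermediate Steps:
Z(k, B) = -104 (Z(k, B) = 921 - 1025 = -104)
1/(Z(-879, 28*(-16 + 13)) + Q) = 1/(-104 - 3784212) = 1/(-3784316) = -1/3784316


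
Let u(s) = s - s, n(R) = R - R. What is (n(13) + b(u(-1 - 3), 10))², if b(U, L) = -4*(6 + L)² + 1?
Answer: 1046529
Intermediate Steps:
n(R) = 0
u(s) = 0
b(U, L) = 1 - 4*(6 + L)²
(n(13) + b(u(-1 - 3), 10))² = (0 + (1 - 4*(6 + 10)²))² = (0 + (1 - 4*16²))² = (0 + (1 - 4*256))² = (0 + (1 - 1024))² = (0 - 1023)² = (-1023)² = 1046529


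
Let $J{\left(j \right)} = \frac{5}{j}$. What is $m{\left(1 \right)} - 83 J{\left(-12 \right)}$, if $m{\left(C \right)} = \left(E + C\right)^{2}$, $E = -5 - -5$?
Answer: $\frac{427}{12} \approx 35.583$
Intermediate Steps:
$E = 0$ ($E = -5 + 5 = 0$)
$m{\left(C \right)} = C^{2}$ ($m{\left(C \right)} = \left(0 + C\right)^{2} = C^{2}$)
$m{\left(1 \right)} - 83 J{\left(-12 \right)} = 1^{2} - 83 \frac{5}{-12} = 1 - 83 \cdot 5 \left(- \frac{1}{12}\right) = 1 - - \frac{415}{12} = 1 + \frac{415}{12} = \frac{427}{12}$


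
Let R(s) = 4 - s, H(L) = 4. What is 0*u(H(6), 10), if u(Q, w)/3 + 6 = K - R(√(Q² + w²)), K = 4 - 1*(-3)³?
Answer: 0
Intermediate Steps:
K = 31 (K = 4 - 1*(-27) = 4 + 27 = 31)
u(Q, w) = 63 + 3*√(Q² + w²) (u(Q, w) = -18 + 3*(31 - (4 - √(Q² + w²))) = -18 + 3*(31 + (-4 + √(Q² + w²))) = -18 + 3*(27 + √(Q² + w²)) = -18 + (81 + 3*√(Q² + w²)) = 63 + 3*√(Q² + w²))
0*u(H(6), 10) = 0*(63 + 3*√(4² + 10²)) = 0*(63 + 3*√(16 + 100)) = 0*(63 + 3*√116) = 0*(63 + 3*(2*√29)) = 0*(63 + 6*√29) = 0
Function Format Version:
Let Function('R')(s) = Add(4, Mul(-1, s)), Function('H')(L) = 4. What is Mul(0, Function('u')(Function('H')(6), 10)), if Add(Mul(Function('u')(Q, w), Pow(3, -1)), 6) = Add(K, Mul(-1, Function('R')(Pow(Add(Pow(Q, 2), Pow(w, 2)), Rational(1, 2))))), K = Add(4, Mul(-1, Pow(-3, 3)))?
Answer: 0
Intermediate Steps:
K = 31 (K = Add(4, Mul(-1, -27)) = Add(4, 27) = 31)
Function('u')(Q, w) = Add(63, Mul(3, Pow(Add(Pow(Q, 2), Pow(w, 2)), Rational(1, 2)))) (Function('u')(Q, w) = Add(-18, Mul(3, Add(31, Mul(-1, Add(4, Mul(-1, Pow(Add(Pow(Q, 2), Pow(w, 2)), Rational(1, 2)))))))) = Add(-18, Mul(3, Add(31, Add(-4, Pow(Add(Pow(Q, 2), Pow(w, 2)), Rational(1, 2)))))) = Add(-18, Mul(3, Add(27, Pow(Add(Pow(Q, 2), Pow(w, 2)), Rational(1, 2))))) = Add(-18, Add(81, Mul(3, Pow(Add(Pow(Q, 2), Pow(w, 2)), Rational(1, 2))))) = Add(63, Mul(3, Pow(Add(Pow(Q, 2), Pow(w, 2)), Rational(1, 2)))))
Mul(0, Function('u')(Function('H')(6), 10)) = Mul(0, Add(63, Mul(3, Pow(Add(Pow(4, 2), Pow(10, 2)), Rational(1, 2))))) = Mul(0, Add(63, Mul(3, Pow(Add(16, 100), Rational(1, 2))))) = Mul(0, Add(63, Mul(3, Pow(116, Rational(1, 2))))) = Mul(0, Add(63, Mul(3, Mul(2, Pow(29, Rational(1, 2)))))) = Mul(0, Add(63, Mul(6, Pow(29, Rational(1, 2))))) = 0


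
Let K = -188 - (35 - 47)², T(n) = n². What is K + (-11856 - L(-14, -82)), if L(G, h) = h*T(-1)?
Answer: -12106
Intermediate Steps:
L(G, h) = h (L(G, h) = h*(-1)² = h*1 = h)
K = -332 (K = -188 - 1*(-12)² = -188 - 1*144 = -188 - 144 = -332)
K + (-11856 - L(-14, -82)) = -332 + (-11856 - 1*(-82)) = -332 + (-11856 + 82) = -332 - 11774 = -12106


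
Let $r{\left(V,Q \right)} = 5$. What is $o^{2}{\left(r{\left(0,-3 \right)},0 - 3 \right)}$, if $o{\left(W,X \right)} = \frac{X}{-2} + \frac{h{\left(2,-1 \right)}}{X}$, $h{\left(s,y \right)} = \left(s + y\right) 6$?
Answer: $\frac{1}{4} \approx 0.25$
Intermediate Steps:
$h{\left(s,y \right)} = 6 s + 6 y$
$o{\left(W,X \right)} = \frac{6}{X} - \frac{X}{2}$ ($o{\left(W,X \right)} = \frac{X}{-2} + \frac{6 \cdot 2 + 6 \left(-1\right)}{X} = X \left(- \frac{1}{2}\right) + \frac{12 - 6}{X} = - \frac{X}{2} + \frac{6}{X} = \frac{6}{X} - \frac{X}{2}$)
$o^{2}{\left(r{\left(0,-3 \right)},0 - 3 \right)} = \left(\frac{6}{0 - 3} - \frac{0 - 3}{2}\right)^{2} = \left(\frac{6}{-3} - - \frac{3}{2}\right)^{2} = \left(6 \left(- \frac{1}{3}\right) + \frac{3}{2}\right)^{2} = \left(-2 + \frac{3}{2}\right)^{2} = \left(- \frac{1}{2}\right)^{2} = \frac{1}{4}$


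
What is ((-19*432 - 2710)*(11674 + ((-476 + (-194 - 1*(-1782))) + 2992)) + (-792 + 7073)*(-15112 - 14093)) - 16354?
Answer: -355717163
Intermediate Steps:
((-19*432 - 2710)*(11674 + ((-476 + (-194 - 1*(-1782))) + 2992)) + (-792 + 7073)*(-15112 - 14093)) - 16354 = ((-8208 - 2710)*(11674 + ((-476 + (-194 + 1782)) + 2992)) + 6281*(-29205)) - 16354 = (-10918*(11674 + ((-476 + 1588) + 2992)) - 183436605) - 16354 = (-10918*(11674 + (1112 + 2992)) - 183436605) - 16354 = (-10918*(11674 + 4104) - 183436605) - 16354 = (-10918*15778 - 183436605) - 16354 = (-172264204 - 183436605) - 16354 = -355700809 - 16354 = -355717163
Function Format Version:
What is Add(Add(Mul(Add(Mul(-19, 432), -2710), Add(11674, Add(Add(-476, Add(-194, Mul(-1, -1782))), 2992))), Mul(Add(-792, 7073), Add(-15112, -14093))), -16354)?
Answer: -355717163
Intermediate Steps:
Add(Add(Mul(Add(Mul(-19, 432), -2710), Add(11674, Add(Add(-476, Add(-194, Mul(-1, -1782))), 2992))), Mul(Add(-792, 7073), Add(-15112, -14093))), -16354) = Add(Add(Mul(Add(-8208, -2710), Add(11674, Add(Add(-476, Add(-194, 1782)), 2992))), Mul(6281, -29205)), -16354) = Add(Add(Mul(-10918, Add(11674, Add(Add(-476, 1588), 2992))), -183436605), -16354) = Add(Add(Mul(-10918, Add(11674, Add(1112, 2992))), -183436605), -16354) = Add(Add(Mul(-10918, Add(11674, 4104)), -183436605), -16354) = Add(Add(Mul(-10918, 15778), -183436605), -16354) = Add(Add(-172264204, -183436605), -16354) = Add(-355700809, -16354) = -355717163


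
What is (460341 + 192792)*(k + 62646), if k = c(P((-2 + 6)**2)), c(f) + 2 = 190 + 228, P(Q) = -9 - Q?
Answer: 41187873246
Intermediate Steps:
c(f) = 416 (c(f) = -2 + (190 + 228) = -2 + 418 = 416)
k = 416
(460341 + 192792)*(k + 62646) = (460341 + 192792)*(416 + 62646) = 653133*63062 = 41187873246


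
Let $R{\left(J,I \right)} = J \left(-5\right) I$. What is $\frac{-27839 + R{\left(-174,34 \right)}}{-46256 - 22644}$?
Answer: $- \frac{1741}{68900} \approx -0.025268$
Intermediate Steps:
$R{\left(J,I \right)} = - 5 I J$ ($R{\left(J,I \right)} = - 5 J I = - 5 I J$)
$\frac{-27839 + R{\left(-174,34 \right)}}{-46256 - 22644} = \frac{-27839 - 170 \left(-174\right)}{-46256 - 22644} = \frac{-27839 + 29580}{-68900} = 1741 \left(- \frac{1}{68900}\right) = - \frac{1741}{68900}$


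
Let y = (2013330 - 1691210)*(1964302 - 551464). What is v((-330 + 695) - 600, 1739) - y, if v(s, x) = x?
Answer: -455103374821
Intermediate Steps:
y = 455103376560 (y = 322120*1412838 = 455103376560)
v((-330 + 695) - 600, 1739) - y = 1739 - 1*455103376560 = 1739 - 455103376560 = -455103374821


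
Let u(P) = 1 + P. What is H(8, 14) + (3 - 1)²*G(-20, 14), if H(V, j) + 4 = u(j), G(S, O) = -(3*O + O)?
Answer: -213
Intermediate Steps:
G(S, O) = -4*O
H(V, j) = -3 + j (H(V, j) = -4 + (1 + j) = -3 + j)
H(8, 14) + (3 - 1)²*G(-20, 14) = (-3 + 14) + (3 - 1)²*(-4*14) = 11 + 2²*(-56) = 11 + 4*(-56) = 11 - 224 = -213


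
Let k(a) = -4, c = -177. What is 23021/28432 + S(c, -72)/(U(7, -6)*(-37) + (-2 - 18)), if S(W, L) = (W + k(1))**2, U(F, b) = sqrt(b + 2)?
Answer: -4623485911/41766608 + 1212157*I/2938 ≈ -110.7 + 412.58*I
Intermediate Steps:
U(F, b) = sqrt(2 + b)
S(W, L) = (-4 + W)**2 (S(W, L) = (W - 4)**2 = (-4 + W)**2)
23021/28432 + S(c, -72)/(U(7, -6)*(-37) + (-2 - 18)) = 23021/28432 + (-4 - 177)**2/(sqrt(2 - 6)*(-37) + (-2 - 18)) = 23021*(1/28432) + (-181)**2/(sqrt(-4)*(-37) - 20) = 23021/28432 + 32761/((2*I)*(-37) - 20) = 23021/28432 + 32761/(-74*I - 20) = 23021/28432 + 32761/(-20 - 74*I) = 23021/28432 + 32761*((-20 + 74*I)/5876) = 23021/28432 + 32761*(-20 + 74*I)/5876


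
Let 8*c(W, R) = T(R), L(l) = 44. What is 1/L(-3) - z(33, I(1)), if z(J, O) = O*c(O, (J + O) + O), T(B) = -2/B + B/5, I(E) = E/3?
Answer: -102131/399960 ≈ -0.25535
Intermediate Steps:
I(E) = E/3 (I(E) = E*(⅓) = E/3)
T(B) = -2/B + B/5 (T(B) = -2/B + B*(⅕) = -2/B + B/5)
c(W, R) = -1/(4*R) + R/40 (c(W, R) = (-2/R + R/5)/8 = -1/(4*R) + R/40)
z(J, O) = O*(-10 + (J + 2*O)²)/(40*(J + 2*O)) (z(J, O) = O*((-10 + ((J + O) + O)²)/(40*((J + O) + O))) = O*((-10 + (J + 2*O)²)/(40*(J + 2*O))) = O*(-10 + (J + 2*O)²)/(40*(J + 2*O)))
1/L(-3) - z(33, I(1)) = 1/44 - (⅓)*1*(-10 + (33 + 2*((⅓)*1))²)/(40*(33 + 2*((⅓)*1))) = 1/44 - (-10 + (33 + 2*(⅓))²)/(40*3*(33 + 2*(⅓))) = 1/44 - (-10 + (33 + ⅔)²)/(40*3*(33 + ⅔)) = 1/44 - (-10 + (101/3)²)/(40*3*101/3) = 1/44 - 3*(-10 + 10201/9)/(40*3*101) = 1/44 - 3*10111/(40*3*101*9) = 1/44 - 1*10111/36360 = 1/44 - 10111/36360 = -102131/399960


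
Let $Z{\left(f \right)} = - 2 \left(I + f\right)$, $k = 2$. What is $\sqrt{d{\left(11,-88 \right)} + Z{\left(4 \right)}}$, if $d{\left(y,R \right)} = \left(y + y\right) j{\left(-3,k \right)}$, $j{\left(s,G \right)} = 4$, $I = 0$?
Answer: $4 \sqrt{5} \approx 8.9443$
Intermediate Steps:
$Z{\left(f \right)} = - 2 f$ ($Z{\left(f \right)} = - 2 \left(0 + f\right) = - 2 f$)
$d{\left(y,R \right)} = 8 y$ ($d{\left(y,R \right)} = \left(y + y\right) 4 = 2 y 4 = 8 y$)
$\sqrt{d{\left(11,-88 \right)} + Z{\left(4 \right)}} = \sqrt{8 \cdot 11 - 8} = \sqrt{88 - 8} = \sqrt{80} = 4 \sqrt{5}$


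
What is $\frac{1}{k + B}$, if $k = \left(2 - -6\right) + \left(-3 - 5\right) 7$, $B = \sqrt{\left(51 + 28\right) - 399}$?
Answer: $- \frac{3}{164} - \frac{i \sqrt{5}}{328} \approx -0.018293 - 0.0068173 i$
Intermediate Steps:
$B = 8 i \sqrt{5}$ ($B = \sqrt{79 - 399} = \sqrt{-320} = 8 i \sqrt{5} \approx 17.889 i$)
$k = -48$ ($k = \left(2 + 6\right) - 56 = 8 - 56 = -48$)
$\frac{1}{k + B} = \frac{1}{-48 + 8 i \sqrt{5}}$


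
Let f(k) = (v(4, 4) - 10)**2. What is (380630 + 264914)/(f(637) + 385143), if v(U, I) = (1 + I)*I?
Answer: 645544/385243 ≈ 1.6757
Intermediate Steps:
v(U, I) = I*(1 + I)
f(k) = 100 (f(k) = (4*(1 + 4) - 10)**2 = (4*5 - 10)**2 = (20 - 10)**2 = 10**2 = 100)
(380630 + 264914)/(f(637) + 385143) = (380630 + 264914)/(100 + 385143) = 645544/385243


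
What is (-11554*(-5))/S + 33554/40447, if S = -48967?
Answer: -693584472/1980568249 ≈ -0.35019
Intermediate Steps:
(-11554*(-5))/S + 33554/40447 = -11554*(-5)/(-48967) + 33554/40447 = 57770*(-1/48967) + 33554*(1/40447) = -57770/48967 + 33554/40447 = -693584472/1980568249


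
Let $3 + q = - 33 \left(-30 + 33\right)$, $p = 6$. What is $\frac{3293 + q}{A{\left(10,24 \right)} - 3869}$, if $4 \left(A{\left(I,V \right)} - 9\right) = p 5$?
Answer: $- \frac{6382}{7705} \approx -0.82829$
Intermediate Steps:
$q = -102$ ($q = -3 - 33 \left(-30 + 33\right) = -3 - 99 = -102$)
$A{\left(I,V \right)} = \frac{33}{2}$ ($A{\left(I,V \right)} = 9 + \frac{6 \cdot 5}{4} = 9 + \frac{1}{4} \cdot 30 = 9 + \frac{15}{2} = \frac{33}{2}$)
$\frac{3293 + q}{A{\left(10,24 \right)} - 3869} = \frac{3293 - 102}{\frac{33}{2} - 3869} = \frac{3191}{- \frac{7705}{2}} = 3191 \left(- \frac{2}{7705}\right) = - \frac{6382}{7705}$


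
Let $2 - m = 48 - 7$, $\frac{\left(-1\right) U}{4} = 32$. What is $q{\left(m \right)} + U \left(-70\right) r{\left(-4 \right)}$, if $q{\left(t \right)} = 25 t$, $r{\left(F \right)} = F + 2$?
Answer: $-18895$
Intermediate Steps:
$U = -128$ ($U = \left(-4\right) 32 = -128$)
$r{\left(F \right)} = 2 + F$
$m = -39$ ($m = 2 - \left(48 - 7\right) = 2 - 41 = -39$)
$q{\left(m \right)} + U \left(-70\right) r{\left(-4 \right)} = 25 \left(-39\right) + \left(-128\right) \left(-70\right) \left(2 - 4\right) = -975 + 8960 \left(-2\right) = -975 - 17920 = -18895$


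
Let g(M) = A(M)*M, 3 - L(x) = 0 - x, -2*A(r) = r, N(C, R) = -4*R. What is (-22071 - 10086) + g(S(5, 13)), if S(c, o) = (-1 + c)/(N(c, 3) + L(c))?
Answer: -64315/2 ≈ -32158.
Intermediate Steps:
A(r) = -r/2
L(x) = 3 + x (L(x) = 3 - (0 - x) = 3 - (-1)*x = 3 + x)
S(c, o) = (-1 + c)/(-9 + c) (S(c, o) = (-1 + c)/(-4*3 + (3 + c)) = (-1 + c)/(-12 + (3 + c)) = (-1 + c)/(-9 + c))
g(M) = -M**2/2 (g(M) = (-M/2)*M = -M**2/2)
(-22071 - 10086) + g(S(5, 13)) = (-22071 - 10086) - (-1 + 5)**2/(-9 + 5)**2/2 = -32157 - 1**2/2 = -32157 - (-1/4*4)**2/2 = -32157 - 1/2*(-1)**2 = -32157 - 1/2*1 = -32157 - 1/2 = -64315/2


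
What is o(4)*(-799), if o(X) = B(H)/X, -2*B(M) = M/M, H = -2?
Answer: 799/8 ≈ 99.875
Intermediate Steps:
B(M) = -½ (B(M) = -M/(2*M) = -½*1 = -½)
o(X) = -1/(2*X)
o(4)*(-799) = -½/4*(-799) = -½*¼*(-799) = -⅛*(-799) = 799/8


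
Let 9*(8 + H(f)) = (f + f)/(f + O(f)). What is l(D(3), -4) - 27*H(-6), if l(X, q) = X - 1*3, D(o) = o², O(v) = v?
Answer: 219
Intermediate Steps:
l(X, q) = -3 + X (l(X, q) = X - 3 = -3 + X)
H(f) = -71/9 (H(f) = -8 + ((f + f)/(f + f))/9 = -8 + ((2*f)/((2*f)))/9 = -8 + ((2*f)*(1/(2*f)))/9 = -8 + (⅑)*1 = -8 + ⅑ = -71/9)
l(D(3), -4) - 27*H(-6) = (-3 + 3²) - 27*(-71/9) = (-3 + 9) + 213 = 6 + 213 = 219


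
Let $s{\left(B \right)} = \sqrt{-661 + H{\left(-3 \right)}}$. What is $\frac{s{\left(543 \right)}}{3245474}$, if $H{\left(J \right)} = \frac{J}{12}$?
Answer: $\frac{23 i \sqrt{5}}{6490948} \approx 7.9233 \cdot 10^{-6} i$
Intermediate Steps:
$H{\left(J \right)} = \frac{J}{12}$ ($H{\left(J \right)} = J \frac{1}{12} = \frac{J}{12}$)
$s{\left(B \right)} = \frac{23 i \sqrt{5}}{2}$ ($s{\left(B \right)} = \sqrt{-661 + \frac{1}{12} \left(-3\right)} = \sqrt{-661 - \frac{1}{4}} = \sqrt{- \frac{2645}{4}} = \frac{23 i \sqrt{5}}{2}$)
$\frac{s{\left(543 \right)}}{3245474} = \frac{\frac{23}{2} i \sqrt{5}}{3245474} = \frac{23 i \sqrt{5}}{2} \cdot \frac{1}{3245474} = \frac{23 i \sqrt{5}}{6490948}$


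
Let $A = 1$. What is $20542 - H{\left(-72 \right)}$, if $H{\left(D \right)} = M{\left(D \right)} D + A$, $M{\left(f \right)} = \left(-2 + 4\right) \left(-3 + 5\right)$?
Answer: $20829$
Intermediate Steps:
$M{\left(f \right)} = 4$ ($M{\left(f \right)} = 2 \cdot 2 = 4$)
$H{\left(D \right)} = 1 + 4 D$ ($H{\left(D \right)} = 4 D + 1 = 1 + 4 D$)
$20542 - H{\left(-72 \right)} = 20542 - \left(1 + 4 \left(-72\right)\right) = 20542 - \left(1 - 288\right) = 20542 - -287 = 20542 + 287 = 20829$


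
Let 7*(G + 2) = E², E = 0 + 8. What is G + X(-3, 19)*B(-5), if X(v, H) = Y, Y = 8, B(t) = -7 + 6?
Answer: -6/7 ≈ -0.85714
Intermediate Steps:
B(t) = -1
E = 8
X(v, H) = 8
G = 50/7 (G = -2 + (⅐)*8² = -2 + (⅐)*64 = -2 + 64/7 = 50/7 ≈ 7.1429)
G + X(-3, 19)*B(-5) = 50/7 + 8*(-1) = 50/7 - 8 = -6/7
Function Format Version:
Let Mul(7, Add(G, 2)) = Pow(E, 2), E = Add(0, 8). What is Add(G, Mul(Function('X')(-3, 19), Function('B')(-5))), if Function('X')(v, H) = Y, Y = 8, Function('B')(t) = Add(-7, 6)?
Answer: Rational(-6, 7) ≈ -0.85714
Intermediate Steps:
Function('B')(t) = -1
E = 8
Function('X')(v, H) = 8
G = Rational(50, 7) (G = Add(-2, Mul(Rational(1, 7), Pow(8, 2))) = Add(-2, Mul(Rational(1, 7), 64)) = Add(-2, Rational(64, 7)) = Rational(50, 7) ≈ 7.1429)
Add(G, Mul(Function('X')(-3, 19), Function('B')(-5))) = Add(Rational(50, 7), Mul(8, -1)) = Add(Rational(50, 7), -8) = Rational(-6, 7)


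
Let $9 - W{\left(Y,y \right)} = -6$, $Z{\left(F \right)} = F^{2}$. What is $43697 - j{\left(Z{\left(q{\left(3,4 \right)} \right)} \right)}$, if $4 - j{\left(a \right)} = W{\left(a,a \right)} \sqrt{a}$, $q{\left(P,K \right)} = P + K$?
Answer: $43798$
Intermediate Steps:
$q{\left(P,K \right)} = K + P$
$W{\left(Y,y \right)} = 15$ ($W{\left(Y,y \right)} = 9 - -6 = 9 + 6 = 15$)
$j{\left(a \right)} = 4 - 15 \sqrt{a}$
$43697 - j{\left(Z{\left(q{\left(3,4 \right)} \right)} \right)} = 43697 - \left(4 - 15 \sqrt{\left(4 + 3\right)^{2}}\right) = 43697 - \left(4 - 15 \sqrt{7^{2}}\right) = 43697 - \left(4 - 15 \sqrt{49}\right) = 43697 - \left(4 - 105\right) = 43697 - -101 = 43697 + 101 = 43798$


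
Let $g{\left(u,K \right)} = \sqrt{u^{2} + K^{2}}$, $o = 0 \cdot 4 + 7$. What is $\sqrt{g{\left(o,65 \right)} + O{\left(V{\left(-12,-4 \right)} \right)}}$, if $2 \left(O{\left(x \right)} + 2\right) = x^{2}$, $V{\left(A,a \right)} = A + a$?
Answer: $\sqrt{126 + \sqrt{4274}} \approx 13.834$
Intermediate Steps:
$o = 7$ ($o = 0 + 7 = 7$)
$g{\left(u,K \right)} = \sqrt{K^{2} + u^{2}}$
$O{\left(x \right)} = -2 + \frac{x^{2}}{2}$
$\sqrt{g{\left(o,65 \right)} + O{\left(V{\left(-12,-4 \right)} \right)}} = \sqrt{\sqrt{65^{2} + 7^{2}} - \left(2 - \frac{\left(-12 - 4\right)^{2}}{2}\right)} = \sqrt{\sqrt{4225 + 49} - \left(2 - \frac{\left(-16\right)^{2}}{2}\right)} = \sqrt{\sqrt{4274} + \left(-2 + \frac{1}{2} \cdot 256\right)} = \sqrt{\sqrt{4274} + \left(-2 + 128\right)} = \sqrt{\sqrt{4274} + 126} = \sqrt{126 + \sqrt{4274}}$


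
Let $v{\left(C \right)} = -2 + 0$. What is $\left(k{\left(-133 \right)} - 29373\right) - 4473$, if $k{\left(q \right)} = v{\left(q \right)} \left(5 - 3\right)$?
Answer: $-33850$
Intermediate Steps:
$v{\left(C \right)} = -2$
$k{\left(q \right)} = -4$ ($k{\left(q \right)} = - 2 \left(5 - 3\right) = \left(-2\right) 2 = -4$)
$\left(k{\left(-133 \right)} - 29373\right) - 4473 = \left(-4 - 29373\right) - 4473 = -29377 - 4473 = -33850$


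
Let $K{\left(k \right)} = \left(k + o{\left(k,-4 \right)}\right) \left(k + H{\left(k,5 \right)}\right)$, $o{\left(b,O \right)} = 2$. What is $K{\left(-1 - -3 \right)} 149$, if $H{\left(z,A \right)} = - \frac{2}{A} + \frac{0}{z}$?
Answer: $\frac{4768}{5} \approx 953.6$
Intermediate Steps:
$H{\left(z,A \right)} = - \frac{2}{A}$ ($H{\left(z,A \right)} = - \frac{2}{A} + 0 = - \frac{2}{A}$)
$K{\left(k \right)} = \left(2 + k\right) \left(- \frac{2}{5} + k\right)$ ($K{\left(k \right)} = \left(k + 2\right) \left(k - \frac{2}{5}\right) = \left(2 + k\right) \left(k - \frac{2}{5}\right) = \left(2 + k\right) \left(- \frac{2}{5} + k\right)$)
$K{\left(-1 - -3 \right)} 149 = \left(- \frac{4}{5} + \left(-1 - -3\right)^{2} + \frac{8 \left(-1 - -3\right)}{5}\right) 149 = \left(- \frac{4}{5} + \left(-1 + 3\right)^{2} + \frac{8 \left(-1 + 3\right)}{5}\right) 149 = \left(- \frac{4}{5} + 2^{2} + \frac{8}{5} \cdot 2\right) 149 = \left(- \frac{4}{5} + 4 + \frac{16}{5}\right) 149 = \frac{32}{5} \cdot 149 = \frac{4768}{5}$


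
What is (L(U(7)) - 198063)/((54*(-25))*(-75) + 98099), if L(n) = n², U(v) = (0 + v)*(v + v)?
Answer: -188459/199349 ≈ -0.94537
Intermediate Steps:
U(v) = 2*v² (U(v) = v*(2*v) = 2*v²)
(L(U(7)) - 198063)/((54*(-25))*(-75) + 98099) = ((2*7²)² - 198063)/((54*(-25))*(-75) + 98099) = ((2*49)² - 198063)/(-1350*(-75) + 98099) = (98² - 198063)/(101250 + 98099) = (9604 - 198063)/199349 = -188459*1/199349 = -188459/199349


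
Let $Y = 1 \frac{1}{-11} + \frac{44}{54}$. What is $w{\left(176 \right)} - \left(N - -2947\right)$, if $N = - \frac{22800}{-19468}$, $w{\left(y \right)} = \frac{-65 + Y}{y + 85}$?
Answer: $- \frac{1112364887263}{377275239} \approx -2948.4$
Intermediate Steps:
$Y = \frac{215}{297}$ ($Y = 1 \left(- \frac{1}{11}\right) + 44 \cdot \frac{1}{54} = - \frac{1}{11} + \frac{22}{27} = \frac{215}{297} \approx 0.72391$)
$w{\left(y \right)} = - \frac{19090}{297 \left(85 + y\right)}$ ($w{\left(y \right)} = \frac{-65 + \frac{215}{297}}{y + 85} = - \frac{19090}{297 \left(85 + y\right)}$)
$N = \frac{5700}{4867}$ ($N = \left(-22800\right) \left(- \frac{1}{19468}\right) = \frac{5700}{4867} \approx 1.1712$)
$w{\left(176 \right)} - \left(N - -2947\right) = - \frac{19090}{25245 + 297 \cdot 176} - \left(\frac{5700}{4867} - -2947\right) = - \frac{19090}{25245 + 52272} - \left(\frac{5700}{4867} + 2947\right) = - \frac{19090}{77517} - \frac{14348749}{4867} = - \frac{1112364887263}{377275239}$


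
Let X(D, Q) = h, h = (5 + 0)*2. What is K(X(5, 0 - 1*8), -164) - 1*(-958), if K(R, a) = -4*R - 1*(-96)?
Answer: 1014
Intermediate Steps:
h = 10 (h = 5*2 = 10)
X(D, Q) = 10
K(R, a) = 96 - 4*R (K(R, a) = -4*R + 96 = 96 - 4*R)
K(X(5, 0 - 1*8), -164) - 1*(-958) = (96 - 4*10) - 1*(-958) = (96 - 40) + 958 = 56 + 958 = 1014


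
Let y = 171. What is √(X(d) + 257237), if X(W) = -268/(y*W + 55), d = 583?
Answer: √159963847752874/24937 ≈ 507.19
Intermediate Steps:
X(W) = -268/(55 + 171*W) (X(W) = -268/(171*W + 55) = -268/(55 + 171*W))
√(X(d) + 257237) = √(-268/(55 + 171*583) + 257237) = √(-268/(55 + 99693) + 257237) = √(-268/99748 + 257237) = √(-268*1/99748 + 257237) = √(-67/24937 + 257237) = √(6414719002/24937) = √159963847752874/24937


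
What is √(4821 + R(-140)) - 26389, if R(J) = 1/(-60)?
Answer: -26389 + √4338885/30 ≈ -26320.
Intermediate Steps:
R(J) = -1/60
√(4821 + R(-140)) - 26389 = √(4821 - 1/60) - 26389 = √(289259/60) - 26389 = √4338885/30 - 26389 = -26389 + √4338885/30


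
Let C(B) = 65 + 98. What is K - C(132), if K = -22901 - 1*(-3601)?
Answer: -19463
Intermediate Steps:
C(B) = 163
K = -19300 (K = -22901 + 3601 = -19300)
K - C(132) = -19300 - 1*163 = -19300 - 163 = -19463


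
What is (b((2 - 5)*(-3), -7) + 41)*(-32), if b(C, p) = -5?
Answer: -1152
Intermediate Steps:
(b((2 - 5)*(-3), -7) + 41)*(-32) = (-5 + 41)*(-32) = 36*(-32) = -1152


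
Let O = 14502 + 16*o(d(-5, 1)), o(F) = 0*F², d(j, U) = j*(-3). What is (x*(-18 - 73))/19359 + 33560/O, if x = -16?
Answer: 111800492/46790703 ≈ 2.3894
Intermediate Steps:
d(j, U) = -3*j
o(F) = 0
O = 14502 (O = 14502 + 16*0 = 14502 + 0 = 14502)
(x*(-18 - 73))/19359 + 33560/O = -16*(-18 - 73)/19359 + 33560/14502 = -16*(-91)*(1/19359) + 33560*(1/14502) = 1456*(1/19359) + 16780/7251 = 1456/19359 + 16780/7251 = 111800492/46790703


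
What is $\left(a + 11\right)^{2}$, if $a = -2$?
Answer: $81$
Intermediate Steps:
$\left(a + 11\right)^{2} = \left(-2 + 11\right)^{2} = 9^{2} = 81$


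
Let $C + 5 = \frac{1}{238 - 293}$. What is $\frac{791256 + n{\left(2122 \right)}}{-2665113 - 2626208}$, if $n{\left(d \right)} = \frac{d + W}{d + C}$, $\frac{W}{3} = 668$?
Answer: $- \frac{46064664017}{308044834657} \approx -0.14954$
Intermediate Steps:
$W = 2004$ ($W = 3 \cdot 668 = 2004$)
$C = - \frac{276}{55}$ ($C = -5 + \frac{1}{238 - 293} = -5 + \frac{1}{-55} = -5 - \frac{1}{55} = - \frac{276}{55} \approx -5.0182$)
$n{\left(d \right)} = \frac{2004 + d}{- \frac{276}{55} + d}$ ($n{\left(d \right)} = \frac{d + 2004}{d - \frac{276}{55}} = \frac{2004 + d}{- \frac{276}{55} + d}$)
$\frac{791256 + n{\left(2122 \right)}}{-2665113 - 2626208} = \frac{791256 + \frac{55 \left(2004 + 2122\right)}{-276 + 55 \cdot 2122}}{-2665113 - 2626208} = \frac{791256 + 55 \frac{1}{-276 + 116710} \cdot 4126}{-5291321} = \left(791256 + 55 \cdot \frac{1}{116434} \cdot 4126\right) \left(- \frac{1}{5291321}\right) = \left(791256 + \frac{113465}{58217}\right) \left(- \frac{1}{5291321}\right) = \frac{46064664017}{58217} \left(- \frac{1}{5291321}\right) = - \frac{46064664017}{308044834657}$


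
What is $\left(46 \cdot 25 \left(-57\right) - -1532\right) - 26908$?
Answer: $-90926$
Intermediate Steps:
$\left(46 \cdot 25 \left(-57\right) - -1532\right) - 26908 = \left(1150 \left(-57\right) + 1532\right) + \left(-122286 + 95378\right) = \left(-65550 + 1532\right) - 26908 = -64018 - 26908 = -90926$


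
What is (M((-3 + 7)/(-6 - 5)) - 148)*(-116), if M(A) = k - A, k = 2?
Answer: 185832/11 ≈ 16894.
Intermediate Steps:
M(A) = 2 - A
(M((-3 + 7)/(-6 - 5)) - 148)*(-116) = ((2 - (-3 + 7)/(-6 - 5)) - 148)*(-116) = ((2 - 4/(-11)) - 148)*(-116) = ((2 - 4*(-1)/11) - 148)*(-116) = ((2 - 1*(-4/11)) - 148)*(-116) = ((2 + 4/11) - 148)*(-116) = (26/11 - 148)*(-116) = -1602/11*(-116) = 185832/11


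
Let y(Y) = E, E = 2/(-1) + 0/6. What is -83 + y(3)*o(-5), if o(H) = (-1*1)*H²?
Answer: -33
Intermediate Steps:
o(H) = -H²
E = -2 (E = 2*(-1) + 0*(⅙) = -2 + 0 = -2)
y(Y) = -2
-83 + y(3)*o(-5) = -83 - (-2)*(-5)² = -83 - (-2)*25 = -83 - 2*(-25) = -83 + 50 = -33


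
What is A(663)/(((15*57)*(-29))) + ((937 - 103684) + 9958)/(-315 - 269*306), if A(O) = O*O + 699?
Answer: -199287727/11981205 ≈ -16.633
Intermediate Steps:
A(O) = 699 + O**2 (A(O) = O**2 + 699 = 699 + O**2)
A(663)/(((15*57)*(-29))) + ((937 - 103684) + 9958)/(-315 - 269*306) = (699 + 663**2)/(((15*57)*(-29))) + ((937 - 103684) + 9958)/(-315 - 269*306) = (699 + 439569)/((855*(-29))) + (-102747 + 9958)/(-315 - 82314) = 440268/(-24795) - 92789/(-82629) = 440268*(-1/24795) - 92789*(-1/82629) = -7724/435 + 92789/82629 = -199287727/11981205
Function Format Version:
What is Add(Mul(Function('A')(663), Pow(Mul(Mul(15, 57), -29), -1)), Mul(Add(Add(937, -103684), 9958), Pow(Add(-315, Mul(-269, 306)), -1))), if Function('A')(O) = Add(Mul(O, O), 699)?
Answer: Rational(-199287727, 11981205) ≈ -16.633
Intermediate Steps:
Function('A')(O) = Add(699, Pow(O, 2)) (Function('A')(O) = Add(Pow(O, 2), 699) = Add(699, Pow(O, 2)))
Add(Mul(Function('A')(663), Pow(Mul(Mul(15, 57), -29), -1)), Mul(Add(Add(937, -103684), 9958), Pow(Add(-315, Mul(-269, 306)), -1))) = Add(Mul(Add(699, Pow(663, 2)), Pow(Mul(Mul(15, 57), -29), -1)), Mul(Add(Add(937, -103684), 9958), Pow(Add(-315, Mul(-269, 306)), -1))) = Add(Mul(Add(699, 439569), Pow(Mul(855, -29), -1)), Mul(Add(-102747, 9958), Pow(Add(-315, -82314), -1))) = Add(Mul(440268, Pow(-24795, -1)), Mul(-92789, Pow(-82629, -1))) = Add(Mul(440268, Rational(-1, 24795)), Mul(-92789, Rational(-1, 82629))) = Add(Rational(-7724, 435), Rational(92789, 82629)) = Rational(-199287727, 11981205)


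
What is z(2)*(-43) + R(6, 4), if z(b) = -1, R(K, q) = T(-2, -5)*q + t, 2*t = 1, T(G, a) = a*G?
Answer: 167/2 ≈ 83.500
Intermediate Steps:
T(G, a) = G*a
t = ½ (t = (½)*1 = ½ ≈ 0.50000)
R(K, q) = ½ + 10*q (R(K, q) = (-2*(-5))*q + ½ = 10*q + ½ = ½ + 10*q)
z(2)*(-43) + R(6, 4) = -1*(-43) + (½ + 10*4) = 43 + (½ + 40) = 43 + 81/2 = 167/2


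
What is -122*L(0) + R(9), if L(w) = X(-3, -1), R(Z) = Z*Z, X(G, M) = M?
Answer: 203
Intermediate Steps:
R(Z) = Z²
L(w) = -1
-122*L(0) + R(9) = -122*(-1) + 9² = 122 + 81 = 203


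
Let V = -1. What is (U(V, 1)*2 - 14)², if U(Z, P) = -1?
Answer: 256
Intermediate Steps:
(U(V, 1)*2 - 14)² = (-1*2 - 14)² = (-2 - 14)² = (-16)² = 256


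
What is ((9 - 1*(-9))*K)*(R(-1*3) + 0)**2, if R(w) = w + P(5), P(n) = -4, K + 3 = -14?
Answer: -14994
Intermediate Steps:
K = -17 (K = -3 - 14 = -17)
R(w) = -4 + w (R(w) = w - 4 = -4 + w)
((9 - 1*(-9))*K)*(R(-1*3) + 0)**2 = ((9 - 1*(-9))*(-17))*((-4 - 1*3) + 0)**2 = ((9 + 9)*(-17))*((-4 - 3) + 0)**2 = (18*(-17))*(-7 + 0)**2 = -306*(-7)**2 = -306*49 = -14994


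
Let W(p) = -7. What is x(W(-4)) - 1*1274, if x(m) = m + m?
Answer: -1288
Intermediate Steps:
x(m) = 2*m
x(W(-4)) - 1*1274 = 2*(-7) - 1*1274 = -14 - 1274 = -1288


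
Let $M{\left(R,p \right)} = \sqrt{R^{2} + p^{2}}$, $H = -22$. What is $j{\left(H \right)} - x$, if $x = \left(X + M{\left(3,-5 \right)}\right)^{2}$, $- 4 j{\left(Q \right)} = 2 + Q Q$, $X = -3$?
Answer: $- \frac{329}{2} + 6 \sqrt{34} \approx -129.51$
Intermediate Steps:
$j{\left(Q \right)} = - \frac{1}{2} - \frac{Q^{2}}{4}$ ($j{\left(Q \right)} = - \frac{2 + Q Q}{4} = - \frac{2 + Q^{2}}{4} = - \frac{1}{2} - \frac{Q^{2}}{4}$)
$x = \left(-3 + \sqrt{34}\right)^{2}$ ($x = \left(-3 + \sqrt{3^{2} + \left(-5\right)^{2}}\right)^{2} = \left(-3 + \sqrt{9 + 25}\right)^{2} = \left(-3 + \sqrt{34}\right)^{2} \approx 8.0143$)
$j{\left(H \right)} - x = \left(- \frac{1}{2} - \frac{\left(-22\right)^{2}}{4}\right) - \left(3 - \sqrt{34}\right)^{2} = \left(- \frac{1}{2} - 121\right) - \left(3 - \sqrt{34}\right)^{2} = - \frac{243}{2} - \left(3 - \sqrt{34}\right)^{2}$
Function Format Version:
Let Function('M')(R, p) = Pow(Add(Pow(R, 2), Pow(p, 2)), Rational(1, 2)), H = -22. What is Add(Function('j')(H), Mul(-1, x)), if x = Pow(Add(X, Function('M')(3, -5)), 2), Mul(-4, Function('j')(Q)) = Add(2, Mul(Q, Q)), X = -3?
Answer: Add(Rational(-329, 2), Mul(6, Pow(34, Rational(1, 2)))) ≈ -129.51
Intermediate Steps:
Function('j')(Q) = Add(Rational(-1, 2), Mul(Rational(-1, 4), Pow(Q, 2))) (Function('j')(Q) = Mul(Rational(-1, 4), Add(2, Mul(Q, Q))) = Mul(Rational(-1, 4), Add(2, Pow(Q, 2))) = Add(Rational(-1, 2), Mul(Rational(-1, 4), Pow(Q, 2))))
x = Pow(Add(-3, Pow(34, Rational(1, 2))), 2) (x = Pow(Add(-3, Pow(Add(Pow(3, 2), Pow(-5, 2)), Rational(1, 2))), 2) = Pow(Add(-3, Pow(Add(9, 25), Rational(1, 2))), 2) = Pow(Add(-3, Pow(34, Rational(1, 2))), 2) ≈ 8.0143)
Add(Function('j')(H), Mul(-1, x)) = Add(Add(Rational(-1, 2), Mul(Rational(-1, 4), Pow(-22, 2))), Mul(-1, Pow(Add(3, Mul(-1, Pow(34, Rational(1, 2)))), 2))) = Add(Add(Rational(-1, 2), Mul(Rational(-1, 4), 484)), Mul(-1, Pow(Add(3, Mul(-1, Pow(34, Rational(1, 2)))), 2))) = Add(Add(Rational(-1, 2), -121), Mul(-1, Pow(Add(3, Mul(-1, Pow(34, Rational(1, 2)))), 2))) = Add(Rational(-243, 2), Mul(-1, Pow(Add(3, Mul(-1, Pow(34, Rational(1, 2)))), 2)))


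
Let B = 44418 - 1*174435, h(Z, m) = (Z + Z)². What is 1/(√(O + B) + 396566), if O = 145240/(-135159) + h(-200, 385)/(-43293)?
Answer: 257831288299138/102247207210569746919 - I*√54961219278848435230673/102247207210569746919 ≈ 2.5216e-6 - 2.2929e-9*I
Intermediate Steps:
h(Z, m) = 4*Z² (h(Z, m) = (2*Z)² = 4*Z²)
B = -130017 (B = 44418 - 174435 = -130017)
O = -3101479480/650159843 (O = 145240/(-135159) + (4*(-200)²)/(-43293) = 145240*(-1/135159) + (4*40000)*(-1/43293) = -145240/135159 + 160000*(-1/43293) = -145240/135159 - 160000/43293 = -3101479480/650159843 ≈ -4.7703)
1/(√(O + B) + 396566) = 1/(√(-3101479480/650159843 - 130017) + 396566) = 1/(√(-84534933786811/650159843) + 396566) = 1/(I*√54961219278848435230673/650159843 + 396566) = 1/(396566 + I*√54961219278848435230673/650159843)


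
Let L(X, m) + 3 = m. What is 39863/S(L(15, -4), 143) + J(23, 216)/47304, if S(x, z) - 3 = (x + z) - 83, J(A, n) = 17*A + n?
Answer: 29464271/41391 ≈ 711.85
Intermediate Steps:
J(A, n) = n + 17*A
L(X, m) = -3 + m
S(x, z) = -80 + x + z (S(x, z) = 3 + ((x + z) - 83) = 3 + (-83 + x + z) = -80 + x + z)
39863/S(L(15, -4), 143) + J(23, 216)/47304 = 39863/(-80 + (-3 - 4) + 143) + (216 + 17*23)/47304 = 39863/(-80 - 7 + 143) + (216 + 391)*(1/47304) = 39863/56 + 607*(1/47304) = 39863*(1/56) + 607/47304 = 39863/56 + 607/47304 = 29464271/41391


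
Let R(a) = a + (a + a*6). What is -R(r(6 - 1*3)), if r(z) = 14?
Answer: -112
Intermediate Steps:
R(a) = 8*a (R(a) = a + (a + 6*a) = a + 7*a = 8*a)
-R(r(6 - 1*3)) = -8*14 = -1*112 = -112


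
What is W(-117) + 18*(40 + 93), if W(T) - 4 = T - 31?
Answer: 2250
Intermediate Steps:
W(T) = -27 + T (W(T) = 4 + (T - 31) = 4 + (-31 + T) = -27 + T)
W(-117) + 18*(40 + 93) = (-27 - 117) + 18*(40 + 93) = -144 + 18*133 = -144 + 2394 = 2250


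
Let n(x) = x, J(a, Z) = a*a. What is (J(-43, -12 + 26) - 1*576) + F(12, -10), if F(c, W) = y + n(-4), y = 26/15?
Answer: 19061/15 ≈ 1270.7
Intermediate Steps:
J(a, Z) = a**2
y = 26/15 (y = 26*(1/15) = 26/15 ≈ 1.7333)
F(c, W) = -34/15 (F(c, W) = 26/15 - 4 = -34/15)
(J(-43, -12 + 26) - 1*576) + F(12, -10) = ((-43)**2 - 1*576) - 34/15 = (1849 - 576) - 34/15 = 1273 - 34/15 = 19061/15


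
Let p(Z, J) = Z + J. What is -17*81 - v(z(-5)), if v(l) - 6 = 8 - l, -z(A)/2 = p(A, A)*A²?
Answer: -891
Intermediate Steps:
p(Z, J) = J + Z
z(A) = -4*A³ (z(A) = -2*(A + A)*A² = -2*2*A*A² = -4*A³)
v(l) = 14 - l (v(l) = 6 + (8 - l) = 14 - l)
-17*81 - v(z(-5)) = -17*81 - (14 - (-4)*(-5)³) = -1377 - (14 - (-4)*(-125)) = -1377 - (14 - 1*500) = -1377 - (14 - 500) = -1377 - 1*(-486) = -1377 + 486 = -891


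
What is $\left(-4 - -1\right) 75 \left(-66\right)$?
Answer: $14850$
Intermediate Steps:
$\left(-4 - -1\right) 75 \left(-66\right) = \left(-4 + 1\right) 75 \left(-66\right) = \left(-3\right) 75 \left(-66\right) = \left(-225\right) \left(-66\right) = 14850$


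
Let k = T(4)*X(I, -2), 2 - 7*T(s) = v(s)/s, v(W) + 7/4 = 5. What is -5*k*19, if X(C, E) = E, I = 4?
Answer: 1805/56 ≈ 32.232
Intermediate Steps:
v(W) = 13/4 (v(W) = -7/4 + 5 = 13/4)
T(s) = 2/7 - 13/(28*s)
k = -19/56 (k = ((1/28)*(-13 + 8*4)/4)*(-2) = ((1/28)*(1/4)*(-13 + 32))*(-2) = ((1/28)*(1/4)*19)*(-2) = (19/112)*(-2) = -19/56 ≈ -0.33929)
-5*k*19 = -5*(-19/56)*19 = (95/56)*19 = 1805/56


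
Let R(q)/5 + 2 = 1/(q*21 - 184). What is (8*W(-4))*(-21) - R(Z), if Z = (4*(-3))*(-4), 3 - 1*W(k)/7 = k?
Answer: -6774933/824 ≈ -8222.0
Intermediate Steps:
W(k) = 21 - 7*k
Z = 48 (Z = -12*(-4) = 48)
R(q) = -10 + 5/(-184 + 21*q) (R(q) = -10 + 5/(q*21 - 184) = -10 + 5/(21*q - 184) = -10 + 5/(-184 + 21*q))
(8*W(-4))*(-21) - R(Z) = (8*(21 - 7*(-4)))*(-21) - 15*(123 - 14*48)/(-184 + 21*48) = (8*(21 + 28))*(-21) - 15*(123 - 672)/(-184 + 1008) = (8*49)*(-21) - 15*(-549)/824 = 392*(-21) - 15*(-549)/824 = -8232 - 1*(-8235/824) = -8232 + 8235/824 = -6774933/824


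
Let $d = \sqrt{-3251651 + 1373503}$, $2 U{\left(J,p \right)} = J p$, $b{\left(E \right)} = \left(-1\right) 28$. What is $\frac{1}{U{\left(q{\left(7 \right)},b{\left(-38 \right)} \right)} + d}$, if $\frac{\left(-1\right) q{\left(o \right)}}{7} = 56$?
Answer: $\frac{1372}{7999073} - \frac{i \sqrt{469537}}{15998146} \approx 0.00017152 - 4.2832 \cdot 10^{-5} i$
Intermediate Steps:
$b{\left(E \right)} = -28$
$q{\left(o \right)} = -392$ ($q{\left(o \right)} = \left(-7\right) 56 = -392$)
$U{\left(J,p \right)} = \frac{J p}{2}$
$d = 2 i \sqrt{469537}$ ($d = \sqrt{-1878148} = 2 i \sqrt{469537} \approx 1370.5 i$)
$\frac{1}{U{\left(q{\left(7 \right)},b{\left(-38 \right)} \right)} + d} = \frac{1}{\frac{1}{2} \left(-392\right) \left(-28\right) + 2 i \sqrt{469537}} = \frac{1}{5488 + 2 i \sqrt{469537}}$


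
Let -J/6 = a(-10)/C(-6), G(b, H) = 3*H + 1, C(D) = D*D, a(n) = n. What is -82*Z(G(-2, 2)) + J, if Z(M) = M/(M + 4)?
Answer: -1667/33 ≈ -50.515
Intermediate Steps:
C(D) = D²
G(b, H) = 1 + 3*H
J = 5/3 (J = -(-60)/((-6)²) = -(-60)/36 = -6*(-5/18) = 5/3 ≈ 1.6667)
Z(M) = M/(4 + M)
-82*Z(G(-2, 2)) + J = -82*(1 + 3*2)/(4 + (1 + 3*2)) + 5/3 = -82*(1 + 6)/(4 + (1 + 6)) + 5/3 = -574/(4 + 7) + 5/3 = -574/11 + 5/3 = -1667/33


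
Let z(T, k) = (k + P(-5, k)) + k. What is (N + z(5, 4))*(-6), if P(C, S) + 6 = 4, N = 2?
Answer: -48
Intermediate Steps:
P(C, S) = -2 (P(C, S) = -6 + 4 = -2)
z(T, k) = -2 + 2*k (z(T, k) = (k - 2) + k = (-2 + k) + k = -2 + 2*k)
(N + z(5, 4))*(-6) = (2 + (-2 + 2*4))*(-6) = (2 + (-2 + 8))*(-6) = (2 + 6)*(-6) = 8*(-6) = -48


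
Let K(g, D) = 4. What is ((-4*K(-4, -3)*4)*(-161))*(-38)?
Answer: -391552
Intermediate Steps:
((-4*K(-4, -3)*4)*(-161))*(-38) = ((-4*4*4)*(-161))*(-38) = (-16*4*(-161))*(-38) = -64*(-161)*(-38) = 10304*(-38) = -391552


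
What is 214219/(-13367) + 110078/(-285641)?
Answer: -62661142005/3818163247 ≈ -16.411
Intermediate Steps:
214219/(-13367) + 110078/(-285641) = 214219*(-1/13367) + 110078*(-1/285641) = -214219/13367 - 110078/285641 = -62661142005/3818163247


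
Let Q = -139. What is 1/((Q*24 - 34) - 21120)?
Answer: -1/24490 ≈ -4.0833e-5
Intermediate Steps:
1/((Q*24 - 34) - 21120) = 1/((-139*24 - 34) - 21120) = 1/((-3336 - 34) - 21120) = 1/(-3370 - 21120) = 1/(-24490) = -1/24490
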